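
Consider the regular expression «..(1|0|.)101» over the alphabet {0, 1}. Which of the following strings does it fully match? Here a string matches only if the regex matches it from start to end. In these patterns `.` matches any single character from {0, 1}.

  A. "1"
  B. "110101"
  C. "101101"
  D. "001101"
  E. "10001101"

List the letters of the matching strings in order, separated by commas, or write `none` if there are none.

A → no match — must end with "101"
B → match
C → match
D → match
E → no match

B, C, D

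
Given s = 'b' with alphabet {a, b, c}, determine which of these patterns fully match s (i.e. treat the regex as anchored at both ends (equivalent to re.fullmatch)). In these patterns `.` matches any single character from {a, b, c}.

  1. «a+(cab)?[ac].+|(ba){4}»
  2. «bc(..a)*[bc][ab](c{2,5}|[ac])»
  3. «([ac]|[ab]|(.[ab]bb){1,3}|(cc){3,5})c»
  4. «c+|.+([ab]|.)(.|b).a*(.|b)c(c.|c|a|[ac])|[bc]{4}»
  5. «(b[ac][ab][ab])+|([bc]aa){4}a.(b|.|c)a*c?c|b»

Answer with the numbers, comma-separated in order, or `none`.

1 → no match
2 → no match — must start with 'bc'
3 → no match — must end with 'c'
4 → no match
5 → match

5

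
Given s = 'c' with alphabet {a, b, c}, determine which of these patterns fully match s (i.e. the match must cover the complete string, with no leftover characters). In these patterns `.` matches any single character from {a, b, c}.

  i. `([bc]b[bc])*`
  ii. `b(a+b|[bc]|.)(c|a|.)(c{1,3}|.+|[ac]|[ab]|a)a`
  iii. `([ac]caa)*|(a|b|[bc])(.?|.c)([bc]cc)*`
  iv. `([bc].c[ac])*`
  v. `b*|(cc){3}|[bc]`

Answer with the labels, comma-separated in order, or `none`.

iii, v

i → no match
ii → no match — must start with 'b'
iii → match
iv → no match
v → match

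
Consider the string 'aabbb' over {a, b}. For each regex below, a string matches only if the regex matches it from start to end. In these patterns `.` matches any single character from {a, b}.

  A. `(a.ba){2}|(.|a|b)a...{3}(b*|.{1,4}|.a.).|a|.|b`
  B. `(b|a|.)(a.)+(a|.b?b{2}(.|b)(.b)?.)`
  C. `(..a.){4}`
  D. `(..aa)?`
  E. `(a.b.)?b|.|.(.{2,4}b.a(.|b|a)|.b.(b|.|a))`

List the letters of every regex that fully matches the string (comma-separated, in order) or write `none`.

A → no match
B → no match
C → no match
D → no match
E → match

E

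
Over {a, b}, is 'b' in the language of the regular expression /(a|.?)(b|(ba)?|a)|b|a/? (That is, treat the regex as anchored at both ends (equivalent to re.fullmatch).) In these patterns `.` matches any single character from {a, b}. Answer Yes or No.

Yes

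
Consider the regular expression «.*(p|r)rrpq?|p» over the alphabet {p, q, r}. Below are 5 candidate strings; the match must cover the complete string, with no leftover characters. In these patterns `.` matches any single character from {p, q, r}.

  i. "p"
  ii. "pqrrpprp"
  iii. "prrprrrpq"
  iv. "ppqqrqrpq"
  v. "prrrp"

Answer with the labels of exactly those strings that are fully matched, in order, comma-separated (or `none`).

i → match
ii → no match
iii → match
iv → no match
v → match

i, iii, v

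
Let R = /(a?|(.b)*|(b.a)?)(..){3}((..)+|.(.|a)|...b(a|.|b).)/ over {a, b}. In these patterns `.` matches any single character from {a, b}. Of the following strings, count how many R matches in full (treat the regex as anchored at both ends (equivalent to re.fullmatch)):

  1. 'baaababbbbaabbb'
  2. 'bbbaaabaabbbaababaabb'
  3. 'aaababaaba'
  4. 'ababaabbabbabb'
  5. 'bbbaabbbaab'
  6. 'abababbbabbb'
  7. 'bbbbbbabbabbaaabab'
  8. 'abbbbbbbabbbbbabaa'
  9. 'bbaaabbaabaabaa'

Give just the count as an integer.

1 → match
2 → no match
3 → match
4 → match
5 → no match
6 → match
7 → match
8 → match
9 → match
Total matched: 7

7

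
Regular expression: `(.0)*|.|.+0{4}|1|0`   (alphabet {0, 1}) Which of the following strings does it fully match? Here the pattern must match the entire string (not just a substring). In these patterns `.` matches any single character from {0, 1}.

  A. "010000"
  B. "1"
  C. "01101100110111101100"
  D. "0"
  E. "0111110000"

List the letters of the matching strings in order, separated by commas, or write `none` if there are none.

A → match
B → match
C → no match
D → match
E → match

A, B, D, E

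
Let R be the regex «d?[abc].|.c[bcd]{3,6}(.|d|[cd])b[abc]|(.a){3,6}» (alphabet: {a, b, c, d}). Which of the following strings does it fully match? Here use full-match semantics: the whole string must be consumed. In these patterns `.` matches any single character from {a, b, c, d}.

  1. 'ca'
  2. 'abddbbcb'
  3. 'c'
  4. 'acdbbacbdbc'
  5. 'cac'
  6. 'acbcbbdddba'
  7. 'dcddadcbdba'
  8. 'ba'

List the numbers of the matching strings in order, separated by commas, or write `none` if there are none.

1, 6, 8

1. 'ca' → match
2. 'abddbbcb' → no match
3. 'c' → no match
4. 'acdbbacbdbc' → no match
5. 'cac' → no match
6. 'acbcbbdddba' → match
7. 'dcddadcbdba' → no match
8. 'ba' → match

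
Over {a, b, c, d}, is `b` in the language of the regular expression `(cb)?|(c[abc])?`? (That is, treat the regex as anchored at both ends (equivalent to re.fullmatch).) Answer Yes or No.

No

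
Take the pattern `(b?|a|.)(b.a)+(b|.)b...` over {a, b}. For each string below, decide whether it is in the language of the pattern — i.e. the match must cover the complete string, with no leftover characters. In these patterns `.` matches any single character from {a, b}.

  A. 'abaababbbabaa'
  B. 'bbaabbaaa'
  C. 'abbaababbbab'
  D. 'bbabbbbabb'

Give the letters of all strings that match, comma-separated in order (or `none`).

A → no match
B. 'bbaabbaaa' → match
C. 'abbaababbbab' → no match
D. 'bbabbbbabb' → no match

B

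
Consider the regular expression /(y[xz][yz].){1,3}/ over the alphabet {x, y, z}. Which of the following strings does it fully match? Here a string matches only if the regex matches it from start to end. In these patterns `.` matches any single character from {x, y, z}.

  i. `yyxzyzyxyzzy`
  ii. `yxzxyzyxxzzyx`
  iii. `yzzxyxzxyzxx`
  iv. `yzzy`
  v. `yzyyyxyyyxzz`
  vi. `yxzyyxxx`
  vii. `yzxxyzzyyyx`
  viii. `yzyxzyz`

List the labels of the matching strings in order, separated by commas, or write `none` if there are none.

i. `yyxzyzyxyzzy` → no match
ii → no match
iii. `yzzxyxzxyzxx` → no match
iv. `yzzy` → match
v. `yzyyyxyyyxzz` → match
vi. `yxzyyxxx` → no match
vii. `yzxxyzzyyyx` → no match
viii. `yzyxzyz` → no match

iv, v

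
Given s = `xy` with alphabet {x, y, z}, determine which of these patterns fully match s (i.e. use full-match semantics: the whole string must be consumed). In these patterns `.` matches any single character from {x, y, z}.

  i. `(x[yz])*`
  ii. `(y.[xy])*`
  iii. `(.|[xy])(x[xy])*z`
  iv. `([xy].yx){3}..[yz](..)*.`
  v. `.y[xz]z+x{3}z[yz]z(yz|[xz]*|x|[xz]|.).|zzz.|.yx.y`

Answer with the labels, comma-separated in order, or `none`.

i

i → match
ii → no match
iii → no match — must end with `z`
iv → no match
v → no match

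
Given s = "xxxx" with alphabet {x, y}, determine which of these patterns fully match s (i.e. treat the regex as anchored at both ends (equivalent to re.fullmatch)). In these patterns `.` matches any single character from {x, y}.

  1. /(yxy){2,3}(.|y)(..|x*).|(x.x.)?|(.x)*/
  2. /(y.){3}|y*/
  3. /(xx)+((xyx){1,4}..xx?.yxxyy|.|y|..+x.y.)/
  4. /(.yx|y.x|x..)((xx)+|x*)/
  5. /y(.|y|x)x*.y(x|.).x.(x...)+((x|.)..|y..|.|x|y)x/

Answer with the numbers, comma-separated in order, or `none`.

1 → match
2 → no match
3 → no match
4 → match
5 → no match — must start with "y"

1, 4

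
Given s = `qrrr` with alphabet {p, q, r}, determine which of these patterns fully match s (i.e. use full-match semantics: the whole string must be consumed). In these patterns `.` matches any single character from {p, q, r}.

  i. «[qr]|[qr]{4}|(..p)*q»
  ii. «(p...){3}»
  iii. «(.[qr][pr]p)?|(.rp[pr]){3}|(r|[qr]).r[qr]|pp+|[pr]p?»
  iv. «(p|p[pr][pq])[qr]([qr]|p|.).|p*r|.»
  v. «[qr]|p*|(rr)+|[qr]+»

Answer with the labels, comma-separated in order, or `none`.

i → match
ii → no match — must start with `p`
iii → match
iv → no match
v → match

i, iii, v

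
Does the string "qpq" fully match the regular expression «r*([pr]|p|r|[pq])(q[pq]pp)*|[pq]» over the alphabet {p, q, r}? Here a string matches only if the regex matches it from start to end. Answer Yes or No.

No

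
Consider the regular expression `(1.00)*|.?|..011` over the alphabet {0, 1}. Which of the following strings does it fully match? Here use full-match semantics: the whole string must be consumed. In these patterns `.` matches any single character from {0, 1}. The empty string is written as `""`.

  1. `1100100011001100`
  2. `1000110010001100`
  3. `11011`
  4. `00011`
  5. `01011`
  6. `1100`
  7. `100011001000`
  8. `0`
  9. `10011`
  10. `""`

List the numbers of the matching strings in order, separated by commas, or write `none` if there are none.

1, 2, 3, 4, 5, 6, 7, 8, 9, 10

1 → match
2 → match
3 → match
4 → match
5 → match
6 → match
7 → match
8 → match
9 → match
10 → match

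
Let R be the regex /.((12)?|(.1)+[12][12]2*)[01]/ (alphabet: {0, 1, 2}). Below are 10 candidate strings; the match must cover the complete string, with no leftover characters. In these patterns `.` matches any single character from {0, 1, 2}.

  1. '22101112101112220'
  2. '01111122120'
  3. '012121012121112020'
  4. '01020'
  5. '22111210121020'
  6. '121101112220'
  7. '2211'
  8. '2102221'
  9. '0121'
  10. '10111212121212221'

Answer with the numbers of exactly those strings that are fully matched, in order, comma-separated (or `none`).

1 → match
2 → no match
3 → no match
4 → no match
5 → no match
6 → no match
7 → no match
8 → no match
9 → match
10 → match

1, 9, 10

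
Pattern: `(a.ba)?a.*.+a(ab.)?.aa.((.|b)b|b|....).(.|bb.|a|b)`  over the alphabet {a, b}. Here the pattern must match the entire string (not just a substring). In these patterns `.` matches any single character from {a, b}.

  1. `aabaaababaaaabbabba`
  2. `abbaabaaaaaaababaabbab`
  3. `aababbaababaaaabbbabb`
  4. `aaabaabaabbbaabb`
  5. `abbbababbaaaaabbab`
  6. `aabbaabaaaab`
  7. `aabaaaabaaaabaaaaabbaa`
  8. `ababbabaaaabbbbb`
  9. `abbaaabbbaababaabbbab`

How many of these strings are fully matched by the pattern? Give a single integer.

1 → match
2 → match
3 → no match
4 → match
5 → match
6 → no match
7 → match
8 → match
9 → match
Total matched: 7

7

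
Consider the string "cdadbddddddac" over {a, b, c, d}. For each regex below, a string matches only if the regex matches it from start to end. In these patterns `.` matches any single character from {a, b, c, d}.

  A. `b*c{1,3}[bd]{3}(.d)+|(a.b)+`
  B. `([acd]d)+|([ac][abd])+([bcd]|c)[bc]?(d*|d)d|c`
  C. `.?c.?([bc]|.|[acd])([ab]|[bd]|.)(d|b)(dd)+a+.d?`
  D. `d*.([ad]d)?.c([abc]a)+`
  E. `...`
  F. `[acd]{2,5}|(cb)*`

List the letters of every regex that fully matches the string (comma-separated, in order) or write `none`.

A → no match
B → no match
C → match
D → no match — must end with "a"
E → no match
F → no match

C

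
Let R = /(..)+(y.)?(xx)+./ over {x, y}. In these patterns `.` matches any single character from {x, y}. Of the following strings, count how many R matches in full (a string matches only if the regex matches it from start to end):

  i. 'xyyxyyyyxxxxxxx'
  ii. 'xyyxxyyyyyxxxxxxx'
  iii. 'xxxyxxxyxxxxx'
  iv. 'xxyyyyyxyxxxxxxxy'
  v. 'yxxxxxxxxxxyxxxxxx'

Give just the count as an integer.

4

i → match
ii → match
iii → match
iv → match
v → no match
Total matched: 4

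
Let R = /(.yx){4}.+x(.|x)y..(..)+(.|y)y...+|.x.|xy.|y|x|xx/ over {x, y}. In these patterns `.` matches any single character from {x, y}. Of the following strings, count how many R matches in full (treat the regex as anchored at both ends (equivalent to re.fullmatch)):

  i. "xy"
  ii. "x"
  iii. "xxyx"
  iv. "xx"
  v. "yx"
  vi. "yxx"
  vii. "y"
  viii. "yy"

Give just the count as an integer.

4

i → no match
ii → match
iii → no match
iv → match
v → no match
vi → match
vii → match
viii → no match
Total matched: 4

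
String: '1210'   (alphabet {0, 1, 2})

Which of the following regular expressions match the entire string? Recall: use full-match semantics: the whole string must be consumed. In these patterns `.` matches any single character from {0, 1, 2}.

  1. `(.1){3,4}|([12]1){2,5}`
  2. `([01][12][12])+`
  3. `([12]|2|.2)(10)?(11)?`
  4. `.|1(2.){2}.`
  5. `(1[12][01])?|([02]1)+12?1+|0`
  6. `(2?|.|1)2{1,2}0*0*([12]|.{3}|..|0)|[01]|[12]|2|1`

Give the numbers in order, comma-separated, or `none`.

1 → no match — must end with '1'
2 → no match
3 → match
4 → no match
5 → no match
6 → match

3, 6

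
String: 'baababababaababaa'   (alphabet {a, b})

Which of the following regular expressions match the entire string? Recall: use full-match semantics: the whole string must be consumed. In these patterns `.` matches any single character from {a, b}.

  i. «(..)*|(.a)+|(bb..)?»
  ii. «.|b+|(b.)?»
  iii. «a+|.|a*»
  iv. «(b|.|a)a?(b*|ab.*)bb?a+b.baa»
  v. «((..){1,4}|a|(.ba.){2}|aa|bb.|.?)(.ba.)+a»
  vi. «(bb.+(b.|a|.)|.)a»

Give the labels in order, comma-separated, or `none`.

i → no match
ii → no match
iii → no match
iv → match
v → no match
vi → no match

iv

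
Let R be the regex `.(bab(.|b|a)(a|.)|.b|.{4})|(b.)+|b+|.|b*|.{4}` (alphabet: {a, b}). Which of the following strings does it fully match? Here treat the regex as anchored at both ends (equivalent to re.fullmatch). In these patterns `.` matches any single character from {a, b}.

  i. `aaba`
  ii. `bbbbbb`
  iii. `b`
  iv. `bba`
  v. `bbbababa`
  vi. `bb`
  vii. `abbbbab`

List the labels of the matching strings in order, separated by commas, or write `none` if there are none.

i. `aaba` → match
ii. `bbbbbb` → match
iii. `b` → match
iv. `bba` → no match
v. `bbbababa` → match
vi. `bb` → match
vii. `abbbbab` → no match

i, ii, iii, v, vi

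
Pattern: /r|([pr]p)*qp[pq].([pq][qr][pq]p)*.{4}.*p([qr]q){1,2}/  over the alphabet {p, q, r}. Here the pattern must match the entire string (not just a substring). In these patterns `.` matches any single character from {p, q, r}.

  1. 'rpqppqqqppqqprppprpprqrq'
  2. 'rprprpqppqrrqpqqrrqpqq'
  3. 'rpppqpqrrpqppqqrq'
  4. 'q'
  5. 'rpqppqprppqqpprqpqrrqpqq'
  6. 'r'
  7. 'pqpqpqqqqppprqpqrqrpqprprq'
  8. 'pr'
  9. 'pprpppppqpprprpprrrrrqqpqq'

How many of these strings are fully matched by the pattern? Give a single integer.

6

1 → match
2 → match
3 → match
4 → no match
5 → match
6 → match
7 → no match
8 → no match
9 → match
Total matched: 6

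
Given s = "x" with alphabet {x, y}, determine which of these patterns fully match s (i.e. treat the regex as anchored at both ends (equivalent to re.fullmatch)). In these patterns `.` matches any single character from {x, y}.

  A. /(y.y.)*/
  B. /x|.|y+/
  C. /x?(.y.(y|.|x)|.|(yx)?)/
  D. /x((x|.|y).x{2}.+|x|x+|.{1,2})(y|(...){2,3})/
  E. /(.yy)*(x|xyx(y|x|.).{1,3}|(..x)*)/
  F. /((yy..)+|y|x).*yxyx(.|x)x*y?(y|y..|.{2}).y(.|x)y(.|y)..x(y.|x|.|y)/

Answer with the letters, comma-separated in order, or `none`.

B, C, E

A → no match
B → match
C → match
D → no match
E → match
F → no match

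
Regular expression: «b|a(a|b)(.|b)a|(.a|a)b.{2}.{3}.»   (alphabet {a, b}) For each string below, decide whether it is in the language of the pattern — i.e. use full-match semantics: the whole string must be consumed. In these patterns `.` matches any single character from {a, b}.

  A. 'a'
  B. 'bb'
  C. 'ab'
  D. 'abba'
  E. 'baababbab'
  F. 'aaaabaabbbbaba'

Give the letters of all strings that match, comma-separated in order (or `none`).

D

A. 'a' → no match
B. 'bb' → no match
C. 'ab' → no match
D. 'abba' → match
E. 'baababbab' → no match
F → no match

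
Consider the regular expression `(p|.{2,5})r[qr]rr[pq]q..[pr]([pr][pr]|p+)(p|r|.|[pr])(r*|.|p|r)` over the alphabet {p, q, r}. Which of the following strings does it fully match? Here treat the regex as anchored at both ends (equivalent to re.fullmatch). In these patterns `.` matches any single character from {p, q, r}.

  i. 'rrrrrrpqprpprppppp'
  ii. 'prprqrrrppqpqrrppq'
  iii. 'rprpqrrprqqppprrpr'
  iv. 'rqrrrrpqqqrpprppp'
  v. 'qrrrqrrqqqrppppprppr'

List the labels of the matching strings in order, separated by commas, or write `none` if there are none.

i → no match
ii → no match
iii → no match
iv → no match
v → no match

none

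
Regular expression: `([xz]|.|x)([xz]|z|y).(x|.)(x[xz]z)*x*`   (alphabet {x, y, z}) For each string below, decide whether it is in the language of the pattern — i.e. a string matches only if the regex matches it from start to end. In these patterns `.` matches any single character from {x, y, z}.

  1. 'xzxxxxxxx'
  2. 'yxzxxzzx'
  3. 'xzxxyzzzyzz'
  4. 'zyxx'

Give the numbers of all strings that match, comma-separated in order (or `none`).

1. 'xzxxxxxxx' → match
2. 'yxzxxzzx' → match
3. 'xzxxyzzzyzz' → no match
4. 'zyxx' → match

1, 2, 4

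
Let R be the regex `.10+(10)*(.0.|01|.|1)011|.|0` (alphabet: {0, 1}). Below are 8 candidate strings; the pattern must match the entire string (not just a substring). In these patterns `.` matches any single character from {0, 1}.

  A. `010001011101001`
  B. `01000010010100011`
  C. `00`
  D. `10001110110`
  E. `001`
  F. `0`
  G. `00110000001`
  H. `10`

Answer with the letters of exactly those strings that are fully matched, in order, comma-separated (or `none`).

F

A → no match
B → no match
C → no match
D → no match
E → no match
F → match
G → no match
H → no match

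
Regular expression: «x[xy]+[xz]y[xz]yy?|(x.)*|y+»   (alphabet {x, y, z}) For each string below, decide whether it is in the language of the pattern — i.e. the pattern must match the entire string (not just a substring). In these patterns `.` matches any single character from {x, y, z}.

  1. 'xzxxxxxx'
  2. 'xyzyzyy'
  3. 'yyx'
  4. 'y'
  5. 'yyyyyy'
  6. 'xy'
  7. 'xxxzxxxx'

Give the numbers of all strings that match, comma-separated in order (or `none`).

1, 2, 4, 5, 6, 7

1 → match
2 → match
3 → no match
4 → match
5 → match
6 → match
7 → match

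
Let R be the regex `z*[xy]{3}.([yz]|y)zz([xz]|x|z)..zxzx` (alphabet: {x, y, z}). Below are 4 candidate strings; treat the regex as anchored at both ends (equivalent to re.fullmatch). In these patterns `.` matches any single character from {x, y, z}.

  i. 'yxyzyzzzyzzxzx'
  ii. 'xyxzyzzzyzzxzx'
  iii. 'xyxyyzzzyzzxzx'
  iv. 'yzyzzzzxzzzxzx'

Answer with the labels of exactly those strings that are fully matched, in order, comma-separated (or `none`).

i, ii, iii

i → match
ii → match
iii → match
iv → no match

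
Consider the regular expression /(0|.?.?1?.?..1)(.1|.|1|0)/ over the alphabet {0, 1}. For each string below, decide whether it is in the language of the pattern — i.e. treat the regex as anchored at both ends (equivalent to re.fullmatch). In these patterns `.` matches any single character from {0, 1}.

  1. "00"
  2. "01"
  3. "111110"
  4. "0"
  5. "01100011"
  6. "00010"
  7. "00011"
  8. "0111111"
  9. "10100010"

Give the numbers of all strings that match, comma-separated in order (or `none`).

1 → match
2 → match
3 → match
4 → no match
5 → match
6 → match
7 → match
8 → match
9 → match

1, 2, 3, 5, 6, 7, 8, 9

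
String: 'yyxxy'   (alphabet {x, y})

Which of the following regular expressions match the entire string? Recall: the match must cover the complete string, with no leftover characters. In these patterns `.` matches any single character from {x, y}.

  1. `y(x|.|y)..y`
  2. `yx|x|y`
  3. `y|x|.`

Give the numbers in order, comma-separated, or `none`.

1 → match
2 → no match
3 → no match

1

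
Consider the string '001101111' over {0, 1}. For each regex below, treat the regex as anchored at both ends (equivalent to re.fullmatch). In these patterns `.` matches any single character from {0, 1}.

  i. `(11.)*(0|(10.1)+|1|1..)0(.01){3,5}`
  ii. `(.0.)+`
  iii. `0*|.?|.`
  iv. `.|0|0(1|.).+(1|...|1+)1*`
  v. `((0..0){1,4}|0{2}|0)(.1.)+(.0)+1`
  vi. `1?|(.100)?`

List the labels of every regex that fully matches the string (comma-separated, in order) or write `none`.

i → no match — must end with '01'
ii → no match
iii → no match
iv → match
v → no match — must end with '01'
vi → no match

iv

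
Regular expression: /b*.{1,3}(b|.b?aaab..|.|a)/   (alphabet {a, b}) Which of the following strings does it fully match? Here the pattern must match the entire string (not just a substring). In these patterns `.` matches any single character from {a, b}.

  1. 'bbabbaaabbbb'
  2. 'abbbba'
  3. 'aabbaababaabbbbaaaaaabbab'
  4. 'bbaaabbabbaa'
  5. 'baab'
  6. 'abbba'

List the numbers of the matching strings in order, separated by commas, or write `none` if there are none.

5

1 → no match
2 → no match
3 → no match
4 → no match
5 → match
6 → no match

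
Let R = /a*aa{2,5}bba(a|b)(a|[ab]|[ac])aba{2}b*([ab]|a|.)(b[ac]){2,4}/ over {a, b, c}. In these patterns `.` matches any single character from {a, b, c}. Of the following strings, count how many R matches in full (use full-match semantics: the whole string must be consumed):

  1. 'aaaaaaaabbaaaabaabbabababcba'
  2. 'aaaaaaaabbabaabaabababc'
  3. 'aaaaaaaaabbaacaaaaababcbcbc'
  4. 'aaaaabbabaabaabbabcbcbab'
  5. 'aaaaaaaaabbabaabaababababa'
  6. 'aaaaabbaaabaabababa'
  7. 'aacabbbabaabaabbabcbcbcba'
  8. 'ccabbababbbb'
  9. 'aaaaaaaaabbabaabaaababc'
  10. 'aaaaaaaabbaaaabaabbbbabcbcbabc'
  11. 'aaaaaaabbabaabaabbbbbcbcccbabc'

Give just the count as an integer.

1 → match
2 → match
3 → no match
4 → no match
5 → match
6 → no match
7 → no match
8. 'ccabbababbbb' → no match
9 → match
10 → match
11 → no match
Total matched: 5

5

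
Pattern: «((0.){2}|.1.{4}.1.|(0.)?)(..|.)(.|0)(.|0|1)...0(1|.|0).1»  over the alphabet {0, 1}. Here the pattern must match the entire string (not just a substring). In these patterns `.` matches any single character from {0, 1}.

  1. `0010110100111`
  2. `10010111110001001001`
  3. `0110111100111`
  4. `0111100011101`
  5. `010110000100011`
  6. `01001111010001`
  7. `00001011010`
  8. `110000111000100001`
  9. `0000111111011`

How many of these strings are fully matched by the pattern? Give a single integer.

1 → match
2 → no match
3 → match
4 → no match
5 → match
6 → match
7 → no match — must end with `1`
8 → no match
9 → no match
Total matched: 4

4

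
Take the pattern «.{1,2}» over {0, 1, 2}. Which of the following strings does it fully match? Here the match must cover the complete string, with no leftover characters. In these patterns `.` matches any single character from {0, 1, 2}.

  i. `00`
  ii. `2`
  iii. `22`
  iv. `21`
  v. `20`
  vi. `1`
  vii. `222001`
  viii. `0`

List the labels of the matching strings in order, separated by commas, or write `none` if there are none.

i, ii, iii, iv, v, vi, viii

i → match
ii → match
iii → match
iv → match
v → match
vi → match
vii → no match
viii → match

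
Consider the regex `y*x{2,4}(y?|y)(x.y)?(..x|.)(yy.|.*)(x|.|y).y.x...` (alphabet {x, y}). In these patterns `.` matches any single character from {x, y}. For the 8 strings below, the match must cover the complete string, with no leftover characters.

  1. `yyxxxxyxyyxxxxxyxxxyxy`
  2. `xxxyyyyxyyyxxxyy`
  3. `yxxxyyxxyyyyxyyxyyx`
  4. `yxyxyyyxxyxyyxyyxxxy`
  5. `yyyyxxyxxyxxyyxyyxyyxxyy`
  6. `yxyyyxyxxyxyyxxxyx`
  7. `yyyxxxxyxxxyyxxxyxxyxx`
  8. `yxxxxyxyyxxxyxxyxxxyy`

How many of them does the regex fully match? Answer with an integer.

1 → no match
2 → match
3 → match
4 → no match
5 → match
6 → no match
7 → match
8 → match
Total matched: 5

5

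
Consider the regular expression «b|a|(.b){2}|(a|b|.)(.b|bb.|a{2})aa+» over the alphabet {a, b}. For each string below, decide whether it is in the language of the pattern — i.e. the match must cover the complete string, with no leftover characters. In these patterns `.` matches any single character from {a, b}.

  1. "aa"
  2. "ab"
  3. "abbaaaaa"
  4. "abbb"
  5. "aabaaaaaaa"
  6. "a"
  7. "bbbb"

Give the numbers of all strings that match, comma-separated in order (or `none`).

3, 4, 5, 6, 7

1 → no match
2 → no match
3 → match
4 → match
5 → match
6 → match
7 → match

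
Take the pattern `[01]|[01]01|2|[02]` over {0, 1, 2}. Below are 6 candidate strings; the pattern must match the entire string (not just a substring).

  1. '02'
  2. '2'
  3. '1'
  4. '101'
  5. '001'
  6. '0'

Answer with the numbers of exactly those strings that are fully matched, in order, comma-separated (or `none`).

1 → no match
2 → match
3 → match
4 → match
5 → match
6 → match

2, 3, 4, 5, 6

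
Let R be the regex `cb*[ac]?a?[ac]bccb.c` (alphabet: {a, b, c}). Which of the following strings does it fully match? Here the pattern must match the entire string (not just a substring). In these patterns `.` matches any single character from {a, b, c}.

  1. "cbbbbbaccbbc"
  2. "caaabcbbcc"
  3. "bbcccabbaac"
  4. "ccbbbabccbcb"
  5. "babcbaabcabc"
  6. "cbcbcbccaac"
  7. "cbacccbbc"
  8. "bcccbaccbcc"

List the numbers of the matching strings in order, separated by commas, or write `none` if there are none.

1 → no match
2 → no match
3 → no match — must start with "c"
4 → no match — must end with "c"
5 → no match — must start with "c"
6 → no match
7 → no match
8 → no match — must start with "c"

none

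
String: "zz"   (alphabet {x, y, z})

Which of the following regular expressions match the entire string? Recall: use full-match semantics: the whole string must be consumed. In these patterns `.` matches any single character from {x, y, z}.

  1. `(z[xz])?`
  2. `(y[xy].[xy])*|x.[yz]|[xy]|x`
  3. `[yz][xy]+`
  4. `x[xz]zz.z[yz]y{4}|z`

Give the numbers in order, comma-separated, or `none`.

1

1 → match
2 → no match
3 → no match
4 → no match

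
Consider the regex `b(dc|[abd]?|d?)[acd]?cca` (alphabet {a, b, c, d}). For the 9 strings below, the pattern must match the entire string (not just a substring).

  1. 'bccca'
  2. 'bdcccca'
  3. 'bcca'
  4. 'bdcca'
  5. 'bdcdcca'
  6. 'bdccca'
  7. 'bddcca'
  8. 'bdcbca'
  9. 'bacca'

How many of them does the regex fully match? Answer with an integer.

8

1 → match
2 → match
3 → match
4 → match
5 → match
6 → match
7 → match
8 → no match — must end with 'cca'
9 → match
Total matched: 8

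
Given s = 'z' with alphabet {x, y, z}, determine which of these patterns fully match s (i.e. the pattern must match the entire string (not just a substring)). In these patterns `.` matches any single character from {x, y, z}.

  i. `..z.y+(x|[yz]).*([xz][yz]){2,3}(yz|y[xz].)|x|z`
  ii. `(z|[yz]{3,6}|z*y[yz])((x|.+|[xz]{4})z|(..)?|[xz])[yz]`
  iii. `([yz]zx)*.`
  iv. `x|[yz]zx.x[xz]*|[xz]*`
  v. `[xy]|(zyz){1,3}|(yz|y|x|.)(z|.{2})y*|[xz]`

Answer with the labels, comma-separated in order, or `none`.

i, iii, iv, v

i → match
ii → no match
iii → match
iv → match
v → match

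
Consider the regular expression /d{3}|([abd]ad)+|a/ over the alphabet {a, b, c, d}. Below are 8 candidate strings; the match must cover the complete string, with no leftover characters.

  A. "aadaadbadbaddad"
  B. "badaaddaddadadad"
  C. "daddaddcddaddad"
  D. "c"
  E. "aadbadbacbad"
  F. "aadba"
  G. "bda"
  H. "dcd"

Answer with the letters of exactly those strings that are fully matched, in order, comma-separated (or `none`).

A

A → match
B → no match
C → no match
D → no match
E → no match
F → no match
G → no match
H → no match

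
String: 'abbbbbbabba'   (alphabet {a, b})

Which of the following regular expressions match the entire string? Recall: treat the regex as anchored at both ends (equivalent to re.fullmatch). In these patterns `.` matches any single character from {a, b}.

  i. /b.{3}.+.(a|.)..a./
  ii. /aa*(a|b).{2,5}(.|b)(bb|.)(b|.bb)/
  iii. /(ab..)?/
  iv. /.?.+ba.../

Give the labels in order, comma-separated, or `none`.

i → no match — must start with 'b'
ii → no match
iii → no match
iv → match

iv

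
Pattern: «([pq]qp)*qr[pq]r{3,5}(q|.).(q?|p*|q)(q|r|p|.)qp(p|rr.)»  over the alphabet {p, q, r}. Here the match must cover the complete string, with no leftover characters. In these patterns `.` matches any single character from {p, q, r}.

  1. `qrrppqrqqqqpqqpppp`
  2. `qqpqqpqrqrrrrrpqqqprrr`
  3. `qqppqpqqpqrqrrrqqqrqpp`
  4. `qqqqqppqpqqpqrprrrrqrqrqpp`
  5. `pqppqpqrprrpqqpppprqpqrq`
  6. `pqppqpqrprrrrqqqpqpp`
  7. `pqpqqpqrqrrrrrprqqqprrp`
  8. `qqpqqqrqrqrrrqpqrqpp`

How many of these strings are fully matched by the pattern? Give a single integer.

1 → no match
2 → match
3 → match
4 → no match
5 → no match
6 → match
7 → match
8 → no match
Total matched: 4

4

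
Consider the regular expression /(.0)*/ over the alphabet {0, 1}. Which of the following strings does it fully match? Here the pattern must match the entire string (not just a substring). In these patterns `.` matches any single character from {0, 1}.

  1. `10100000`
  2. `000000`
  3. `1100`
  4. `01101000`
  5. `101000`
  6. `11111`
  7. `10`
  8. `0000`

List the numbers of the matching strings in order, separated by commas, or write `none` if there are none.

1, 2, 5, 7, 8

1. `10100000` → match
2. `000000` → match
3. `1100` → no match
4. `01101000` → no match
5. `101000` → match
6. `11111` → no match
7. `10` → match
8. `0000` → match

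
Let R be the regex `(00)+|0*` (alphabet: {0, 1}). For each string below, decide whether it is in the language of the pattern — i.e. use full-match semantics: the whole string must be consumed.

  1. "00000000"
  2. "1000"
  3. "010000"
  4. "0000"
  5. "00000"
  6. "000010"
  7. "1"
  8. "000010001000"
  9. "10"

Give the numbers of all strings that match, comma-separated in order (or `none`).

1, 4, 5

1 → match
2 → no match
3 → no match
4 → match
5 → match
6 → no match
7 → no match
8 → no match
9 → no match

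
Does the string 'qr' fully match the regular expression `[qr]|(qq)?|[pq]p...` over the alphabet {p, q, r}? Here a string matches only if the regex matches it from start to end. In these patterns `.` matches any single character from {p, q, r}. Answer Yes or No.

No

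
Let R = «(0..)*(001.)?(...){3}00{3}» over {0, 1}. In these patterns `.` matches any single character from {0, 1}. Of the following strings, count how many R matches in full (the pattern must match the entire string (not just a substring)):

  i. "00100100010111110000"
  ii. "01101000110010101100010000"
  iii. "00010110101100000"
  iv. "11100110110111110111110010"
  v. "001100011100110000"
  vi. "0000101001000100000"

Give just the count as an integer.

i → match
ii → no match
iii → no match
iv → no match
v → no match
vi → match
Total matched: 2

2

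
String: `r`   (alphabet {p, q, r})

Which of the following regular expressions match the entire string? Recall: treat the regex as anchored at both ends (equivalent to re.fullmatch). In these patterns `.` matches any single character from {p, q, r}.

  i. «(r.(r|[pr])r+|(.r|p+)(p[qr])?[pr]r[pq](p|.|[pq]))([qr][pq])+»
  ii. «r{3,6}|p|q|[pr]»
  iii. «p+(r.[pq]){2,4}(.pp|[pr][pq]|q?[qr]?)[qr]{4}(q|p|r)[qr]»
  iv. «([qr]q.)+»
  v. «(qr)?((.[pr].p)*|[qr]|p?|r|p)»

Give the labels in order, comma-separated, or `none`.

i → no match
ii → match
iii → no match — must start with `p`
iv → no match
v → match

ii, v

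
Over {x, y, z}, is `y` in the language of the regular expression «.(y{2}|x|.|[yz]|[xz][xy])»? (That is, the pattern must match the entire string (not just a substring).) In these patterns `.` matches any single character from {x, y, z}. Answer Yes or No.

No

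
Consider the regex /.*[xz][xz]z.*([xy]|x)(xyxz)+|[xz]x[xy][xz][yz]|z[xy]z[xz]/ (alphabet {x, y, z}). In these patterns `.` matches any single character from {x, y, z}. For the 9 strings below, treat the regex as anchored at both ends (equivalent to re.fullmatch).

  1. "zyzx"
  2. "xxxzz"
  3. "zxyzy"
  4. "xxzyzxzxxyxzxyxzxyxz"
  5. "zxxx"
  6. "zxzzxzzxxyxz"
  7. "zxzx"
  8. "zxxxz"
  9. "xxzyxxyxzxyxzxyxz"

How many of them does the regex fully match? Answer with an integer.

8

1. "zyzx" → match
2. "xxxzz" → match
3. "zxyzy" → match
4 → match
5. "zxxx" → no match
6. "zxzzxzzxxyxz" → match
7. "zxzx" → match
8. "zxxxz" → match
9 → match
Total matched: 8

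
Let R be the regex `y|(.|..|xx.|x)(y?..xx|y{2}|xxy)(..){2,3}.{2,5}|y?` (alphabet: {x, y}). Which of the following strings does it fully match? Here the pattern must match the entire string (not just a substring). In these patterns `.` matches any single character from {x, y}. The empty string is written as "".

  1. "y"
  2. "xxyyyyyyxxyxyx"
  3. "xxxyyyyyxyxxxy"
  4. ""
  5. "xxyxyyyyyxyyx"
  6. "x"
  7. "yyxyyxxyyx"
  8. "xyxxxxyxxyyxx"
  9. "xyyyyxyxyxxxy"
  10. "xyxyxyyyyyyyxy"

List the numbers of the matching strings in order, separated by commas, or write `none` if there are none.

1, 2, 3, 4, 8, 9

1 → match
2 → match
3 → match
4 → match
5 → no match
6 → no match
7 → no match
8 → match
9 → match
10 → no match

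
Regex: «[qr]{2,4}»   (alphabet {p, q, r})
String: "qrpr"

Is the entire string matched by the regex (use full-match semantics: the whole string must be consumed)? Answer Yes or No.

No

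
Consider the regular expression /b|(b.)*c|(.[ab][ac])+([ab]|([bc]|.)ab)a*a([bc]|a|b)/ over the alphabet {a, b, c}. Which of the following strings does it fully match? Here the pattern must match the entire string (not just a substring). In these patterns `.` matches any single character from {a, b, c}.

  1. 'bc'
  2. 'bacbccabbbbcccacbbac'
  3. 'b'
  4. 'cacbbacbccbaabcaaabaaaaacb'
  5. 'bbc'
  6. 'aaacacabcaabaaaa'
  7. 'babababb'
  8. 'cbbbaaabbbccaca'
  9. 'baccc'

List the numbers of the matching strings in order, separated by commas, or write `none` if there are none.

3, 5, 6

1 → no match
2 → no match
3 → match
4 → no match
5 → match
6 → match
7 → no match
8 → no match
9 → no match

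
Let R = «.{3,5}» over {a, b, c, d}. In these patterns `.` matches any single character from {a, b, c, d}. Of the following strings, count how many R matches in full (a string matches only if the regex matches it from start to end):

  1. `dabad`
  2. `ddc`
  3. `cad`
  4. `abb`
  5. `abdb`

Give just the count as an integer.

1 → match
2 → match
3 → match
4 → match
5 → match
Total matched: 5

5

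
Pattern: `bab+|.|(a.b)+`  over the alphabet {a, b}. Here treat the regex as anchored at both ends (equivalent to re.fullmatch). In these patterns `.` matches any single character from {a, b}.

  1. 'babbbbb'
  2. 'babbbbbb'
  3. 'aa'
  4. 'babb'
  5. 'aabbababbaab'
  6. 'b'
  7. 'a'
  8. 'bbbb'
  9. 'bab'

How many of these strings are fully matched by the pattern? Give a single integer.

6

1 → match
2 → match
3 → no match
4 → match
5 → no match
6 → match
7 → match
8 → no match
9 → match
Total matched: 6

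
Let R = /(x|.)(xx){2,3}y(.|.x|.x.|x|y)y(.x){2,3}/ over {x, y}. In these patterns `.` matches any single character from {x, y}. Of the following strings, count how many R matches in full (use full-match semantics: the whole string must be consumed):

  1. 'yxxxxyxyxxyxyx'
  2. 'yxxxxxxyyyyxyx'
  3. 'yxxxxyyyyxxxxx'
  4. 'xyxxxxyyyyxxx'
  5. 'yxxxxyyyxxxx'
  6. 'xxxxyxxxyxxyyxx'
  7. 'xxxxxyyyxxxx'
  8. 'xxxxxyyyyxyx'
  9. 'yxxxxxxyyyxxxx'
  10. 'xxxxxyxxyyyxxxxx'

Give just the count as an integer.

1 → match
2 → match
3 → match
4 → no match
5. 'yxxxxyyyxxxx' → match
6 → no match
7. 'xxxxxyyyxxxx' → match
8. 'xxxxxyyyyxyx' → match
9 → match
10 → match
Total matched: 8

8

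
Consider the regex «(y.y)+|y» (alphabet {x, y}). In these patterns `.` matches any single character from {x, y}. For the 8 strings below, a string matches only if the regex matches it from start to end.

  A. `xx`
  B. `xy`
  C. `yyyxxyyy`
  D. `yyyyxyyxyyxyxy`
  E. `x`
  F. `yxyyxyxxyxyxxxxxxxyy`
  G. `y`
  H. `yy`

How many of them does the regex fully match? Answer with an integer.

1

A → no match — must start with `y`
B → no match — must start with `y`
C → no match
D → no match
E → no match — must start with `y`
F → no match
G → match
H → no match
Total matched: 1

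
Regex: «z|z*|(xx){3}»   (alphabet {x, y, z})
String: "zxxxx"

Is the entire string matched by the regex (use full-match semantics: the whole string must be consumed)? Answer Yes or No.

No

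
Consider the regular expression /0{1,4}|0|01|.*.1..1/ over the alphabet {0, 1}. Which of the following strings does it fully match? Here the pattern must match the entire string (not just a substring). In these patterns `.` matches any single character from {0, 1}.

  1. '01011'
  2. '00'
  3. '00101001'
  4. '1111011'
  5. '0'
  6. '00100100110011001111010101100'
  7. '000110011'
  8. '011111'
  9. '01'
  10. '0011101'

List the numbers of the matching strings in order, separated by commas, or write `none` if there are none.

1, 2, 3, 4, 5, 8, 9, 10

1 → match
2 → match
3 → match
4 → match
5 → match
6 → no match
7 → no match
8 → match
9 → match
10 → match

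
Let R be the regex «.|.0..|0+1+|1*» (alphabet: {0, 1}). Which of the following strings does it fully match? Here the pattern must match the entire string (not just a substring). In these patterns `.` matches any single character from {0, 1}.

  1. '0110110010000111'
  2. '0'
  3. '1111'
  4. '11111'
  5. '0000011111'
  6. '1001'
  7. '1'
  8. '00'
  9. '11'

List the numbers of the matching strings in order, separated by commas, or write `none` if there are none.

2, 3, 4, 5, 6, 7, 9

1 → no match
2. '0' → match
3. '1111' → match
4. '11111' → match
5. '0000011111' → match
6. '1001' → match
7. '1' → match
8. '00' → no match
9. '11' → match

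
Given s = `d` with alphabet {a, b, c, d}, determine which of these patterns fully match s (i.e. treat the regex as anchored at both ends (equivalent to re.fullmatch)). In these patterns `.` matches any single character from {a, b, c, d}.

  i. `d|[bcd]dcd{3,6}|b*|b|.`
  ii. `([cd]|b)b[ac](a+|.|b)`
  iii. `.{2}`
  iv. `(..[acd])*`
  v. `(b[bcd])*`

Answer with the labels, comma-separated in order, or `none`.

i

i → match
ii → no match
iii → no match
iv → no match
v → no match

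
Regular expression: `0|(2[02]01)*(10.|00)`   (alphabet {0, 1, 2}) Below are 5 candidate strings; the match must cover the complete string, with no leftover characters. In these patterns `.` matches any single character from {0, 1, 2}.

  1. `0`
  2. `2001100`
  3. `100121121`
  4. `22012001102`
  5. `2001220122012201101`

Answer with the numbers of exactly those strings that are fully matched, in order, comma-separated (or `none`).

1, 2, 4, 5

1 → match
2 → match
3 → no match
4 → match
5 → match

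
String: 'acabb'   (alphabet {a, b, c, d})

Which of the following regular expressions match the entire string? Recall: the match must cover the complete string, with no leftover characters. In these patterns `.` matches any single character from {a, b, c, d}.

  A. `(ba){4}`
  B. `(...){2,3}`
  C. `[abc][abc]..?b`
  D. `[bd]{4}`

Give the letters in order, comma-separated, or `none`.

A → no match — must start with 'ba'
B → no match
C → match
D → no match

C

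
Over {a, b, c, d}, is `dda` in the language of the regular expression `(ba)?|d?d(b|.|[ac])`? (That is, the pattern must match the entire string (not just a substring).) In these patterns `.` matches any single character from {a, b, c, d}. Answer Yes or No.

Yes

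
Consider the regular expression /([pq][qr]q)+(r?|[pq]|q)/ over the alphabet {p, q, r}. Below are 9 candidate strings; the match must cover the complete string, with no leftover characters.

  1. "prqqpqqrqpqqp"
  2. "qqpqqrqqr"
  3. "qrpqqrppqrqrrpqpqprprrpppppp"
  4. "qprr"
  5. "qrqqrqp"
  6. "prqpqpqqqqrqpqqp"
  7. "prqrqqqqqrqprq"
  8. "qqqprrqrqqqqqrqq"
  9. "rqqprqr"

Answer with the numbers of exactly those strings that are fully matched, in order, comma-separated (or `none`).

1 → no match
2 → no match
3 → no match
4 → no match
5 → match
6 → no match
7 → no match
8 → no match
9 → no match

5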